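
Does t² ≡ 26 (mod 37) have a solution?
By Euler's criterion: 26^{18} ≡ 1 (mod 37). Since this equals 1, 26 is a QR.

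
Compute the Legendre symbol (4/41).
(4/41) = 4^{20} mod 41 = 1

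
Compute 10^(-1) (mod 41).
10^(-1) ≡ 37 (mod 41). Verification: 10 × 37 = 370 ≡ 1 (mod 41)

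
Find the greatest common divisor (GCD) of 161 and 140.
7

Using the Euclidean algorithm:
161 = 1 × 140 + 21
140 = 6 × 21 + 14
21 = 1 × 14 + 7
14 = 2 × 7 + 0

GCD(161, 140) = 7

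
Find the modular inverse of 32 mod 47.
32^(-1) ≡ 25 (mod 47). Verification: 32 × 25 = 800 ≡ 1 (mod 47)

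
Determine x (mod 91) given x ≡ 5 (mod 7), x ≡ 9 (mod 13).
61

Using the Chinese Remainder Theorem:
M = product of moduli = 91
For equation 1: M_1 = 13, 13 ≡ 6 (mod 7), inverse of 13 mod 7 is 6 (check: 6 × 6 = 36 ≡ 1 (mod 7))
For equation 2: M_2 = 7, 7 ≡ 7 (mod 13), inverse of 7 mod 13 is 2 (check: 7 × 2 = 14 ≡ 1 (mod 13))
Combine: x ≡ Σ r_i×M_i×(M_i⁻¹ mod m_i) = 5×13×6 + 9×7×2 = 390 + 126 = 516
516 mod 91 = 61
x ≡ 61 (mod 91)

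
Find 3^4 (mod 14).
4 = 4 (binary 100). Repeated squaring mod 14: 3^1 ≡ 3; 3^2 ≡ 3² = 9 ≡ 9; 3^4 ≡ 9² = 81 ≡ 11. So 3^4 ≡ 11 (mod 14).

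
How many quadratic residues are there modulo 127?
For prime 127, there are (p-1)/2 = (127-1)/2 = 63 quadratic residues (excluding 0).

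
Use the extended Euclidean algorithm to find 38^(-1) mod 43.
Extended GCD: 38(17) + 43(-15) = 1. So 38^(-1) ≡ 17 ≡ 17 (mod 43). Verify: 38 × 17 = 646 ≡ 1 (mod 43)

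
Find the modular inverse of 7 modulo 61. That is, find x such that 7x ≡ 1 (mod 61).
35

Using Extended Euclidean Algorithm:
gcd(7, 61) = 1
Bezout coefficients: 7 × -26 + 61 × 3 = 1
So 7 × -26 ≡ 1 (mod 61)
The inverse is -26 mod 61 = 35
Verification: 7 × 35 = 245 = 4 × 61 + 1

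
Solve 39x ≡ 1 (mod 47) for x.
41

Using Extended Euclidean Algorithm:
gcd(39, 47) = 1
Bezout coefficients: 39 × -6 + 47 × 5 = 1
So 39 × -6 ≡ 1 (mod 47)
The inverse is -6 mod 47 = 41
Verification: 39 × 41 = 1599 = 34 × 47 + 1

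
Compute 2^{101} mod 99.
68

Using successive squaring:
Binary expansion of 101: 1100101
Powers of 2 mod 99 (each is the square of the previous):
  2^1 ≡ 2 (mod 99)
  2^2 ≡ 2² = 4 ≡ 4 (mod 99)
  2^4 ≡ 4² = 16 ≡ 16 (mod 99)
  2^8 ≡ 16² = 256 ≡ 58 (mod 99)
  2^16 ≡ 58² = 3364 ≡ 97 (mod 99)
  2^32 ≡ 97² = 9409 ≡ 4 (mod 99)
  2^64 ≡ 4² = 16 ≡ 16 (mod 99)
101 = 64 + 32 + 4 + 1, so 2^101 = 2^64 × 2^32 × 2^4 × 2^1 ≡ 16 × 4 × 16 × 2 (mod 99)
Multiplying step by step:
  16 × 4 = 64 ≡ 64 (mod 99)
  64 × 16 = 1024 ≡ 34 (mod 99)
  34 × 2 = 68 ≡ 68 (mod 99)
Result: 2^101 ≡ 68 (mod 99)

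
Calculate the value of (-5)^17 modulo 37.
Using repeated squaring. (-5) ≡ 32 (mod 37). 17 = 16 + 1 (binary 10001). Repeated squaring mod 37: 32^1 ≡ 32; 32^2 ≡ 32² = 1024 ≡ 25; 32^4 ≡ 25² = 625 ≡ 33; 32^8 ≡ 33² = 1089 ≡ 16; 32^16 ≡ 16² = 256 ≡ 34. Multiply: (-5)^17 ≡ 32^16 × 32^1 ≡ 34 × 32 (mod 37): 34 × 32 = 1088 ≡ 15. So (-5)^17 ≡ 15 (mod 37).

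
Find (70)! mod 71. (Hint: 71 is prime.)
By Wilson's theorem, (70)! ≡ -1 ≡ 70 (mod 71)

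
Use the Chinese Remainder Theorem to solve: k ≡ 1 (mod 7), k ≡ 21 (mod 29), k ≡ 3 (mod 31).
2080

Using the Chinese Remainder Theorem:
M = product of moduli = 6293
For equation 1: M_1 = 899, 899 ≡ 3 (mod 7), inverse of 899 mod 7 is 5 (check: 3 × 5 = 15 ≡ 1 (mod 7))
For equation 2: M_2 = 217, 217 ≡ 14 (mod 29), inverse of 217 mod 29 is 27 (check: 14 × 27 = 378 ≡ 1 (mod 29))
For equation 3: M_3 = 203, 203 ≡ 17 (mod 31), inverse of 203 mod 31 is 11 (check: 17 × 11 = 187 ≡ 1 (mod 31))
Combine: k ≡ Σ r_i×M_i×(M_i⁻¹ mod m_i) = 1×899×5 + 21×217×27 + 3×203×11 = 4495 + 123039 + 6699 = 134233
134233 mod 6293 = 2080
k ≡ 2080 (mod 6293)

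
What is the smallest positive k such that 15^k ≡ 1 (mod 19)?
Powers of 15 mod 19: 15^1≡15, 15^2≡16, 15^3≡12, 15^4≡9, 15^5≡2, 15^6≡11, 15^7≡13, 15^8≡5, 15^9≡18, 15^10≡4, 15^11≡3, 15^12≡7, 15^13≡10, 15^14≡17, 15^15≡8, 15^16≡6, 15^17≡14, 15^18≡1. Order = 18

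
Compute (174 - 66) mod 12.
0

(174 - 66) = 108
108 mod 12 = 0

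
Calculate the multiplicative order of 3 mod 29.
Powers of 3 mod 29: 3^1≡3, 3^2≡9, 3^3≡27, 3^4≡23, 3^5≡11, 3^6≡4, 3^7≡12, 3^8≡7, 3^9≡21, 3^10≡5, 3^11≡15, 3^12≡16, 3^13≡19, 3^14≡28, 3^15≡26, 3^16≡20, 3^17≡2, 3^18≡6, 3^19≡18, 3^20≡25, 3^21≡17, 3^22≡22, 3^23≡8, 3^24≡24, 3^25≡14, 3^26≡13, 3^27≡10, 3^28≡1. Order = 28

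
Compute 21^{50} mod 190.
101

Using successive squaring:
Binary expansion of 50: 110010
Powers of 21 mod 190 (each is the square of the previous):
  21^1 ≡ 21 (mod 190)
  21^2 ≡ 21² = 441 ≡ 61 (mod 190)
  21^4 ≡ 61² = 3721 ≡ 111 (mod 190)
  21^8 ≡ 111² = 12321 ≡ 161 (mod 190)
  21^16 ≡ 161² = 25921 ≡ 81 (mod 190)
  21^32 ≡ 81² = 6561 ≡ 101 (mod 190)
50 = 32 + 16 + 2, so 21^50 = 21^32 × 21^16 × 21^2 ≡ 101 × 81 × 61 (mod 190)
Multiplying step by step:
  101 × 81 = 8181 ≡ 11 (mod 190)
  11 × 61 = 671 ≡ 101 (mod 190)
Result: 21^50 ≡ 101 (mod 190)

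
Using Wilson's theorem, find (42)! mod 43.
By Wilson's theorem, (42)! ≡ -1 ≡ 42 (mod 43)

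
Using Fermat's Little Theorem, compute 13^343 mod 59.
By Fermat: 13^{58} ≡ 1 (mod 59). 343 = 5×58 + 53. So 13^{343} ≡ 13^{53} ≡ 10 (mod 59)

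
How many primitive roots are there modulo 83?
Number of primitive roots mod 83 = φ(82) = 40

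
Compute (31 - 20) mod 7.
4

(31 - 20) = 11
11 mod 7 = 4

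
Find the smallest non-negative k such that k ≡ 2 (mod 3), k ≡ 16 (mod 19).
35

Using the Chinese Remainder Theorem:
M = product of moduli = 57
For equation 1: M_1 = 19, 19 ≡ 1 (mod 3), inverse of 19 mod 3 is 1 (check: 1 × 1 = 1 ≡ 1 (mod 3))
For equation 2: M_2 = 3, 3 ≡ 3 (mod 19), inverse of 3 mod 19 is 13 (check: 3 × 13 = 39 ≡ 1 (mod 19))
Combine: k ≡ Σ r_i×M_i×(M_i⁻¹ mod m_i) = 2×19×1 + 16×3×13 = 38 + 624 = 662
662 mod 57 = 35
k ≡ 35 (mod 57)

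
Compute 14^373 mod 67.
Using Fermat: 14^{66} ≡ 1 (mod 67). 373 ≡ 43 (mod 66). So 14^{373} ≡ 14^{43} ≡ 24 (mod 67)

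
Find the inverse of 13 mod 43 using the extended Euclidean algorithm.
Extended GCD: 13(10) + 43(-3) = 1. So 13^(-1) ≡ 10 ≡ 10 (mod 43). Verify: 13 × 10 = 130 ≡ 1 (mod 43)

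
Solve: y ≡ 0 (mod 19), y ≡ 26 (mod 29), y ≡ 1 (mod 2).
M = 19 × 29 × 2 = 1102. M₁ = 58, y₁ ≡ 1 (mod 19). M₂ = 38, y₂ ≡ 13 (mod 29). M₃ = 551, y₃ ≡ 1 (mod 2). y = 0×58×1 + 26×38×13 + 1×551×1 ≡ 171 (mod 1102)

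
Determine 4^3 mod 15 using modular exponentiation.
3 = 2 + 1 (binary 11). Repeated squaring mod 15: 4^1 ≡ 4; 4^2 ≡ 4² = 16 ≡ 1. Multiply: 4^3 = 4^2 × 4^1 ≡ 1 × 4 (mod 15): 1 × 4 = 4 ≡ 4. So 4^3 ≡ 4 (mod 15).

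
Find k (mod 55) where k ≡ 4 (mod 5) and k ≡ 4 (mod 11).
M = 5 × 11 = 55. M₁ = 11, y₁ ≡ 1 (mod 5). M₂ = 5, y₂ ≡ 9 (mod 11). k = 4×11×1 + 4×5×9 ≡ 4 (mod 55)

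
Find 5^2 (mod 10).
2 = 2 (binary 10). Repeated squaring mod 10: 5^1 ≡ 5; 5^2 ≡ 5² = 25 ≡ 5. So 5^2 ≡ 5 (mod 10).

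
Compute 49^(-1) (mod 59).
53

Using Extended Euclidean Algorithm:
gcd(49, 59) = 1
Bezout coefficients: 49 × -6 + 59 × 5 = 1
So 49 × -6 ≡ 1 (mod 59)
The inverse is -6 mod 59 = 53
Verification: 49 × 53 = 2597 = 44 × 59 + 1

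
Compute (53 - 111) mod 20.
2

(53 - 111) = -58
-58 mod 20 = 2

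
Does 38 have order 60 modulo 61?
p - 1 = 60 has prime divisors 2, 3, 5. Check 38^(60/q) mod 61 for each: 38^(60/2) = 38^30 ≡ 60, 38^(60/3) = 38^20 ≡ 1, 38^(60/5) = 38^12 ≡ 20 (mod 61). Since 38^20 ≡ 1 (mod 61), the order of 38 divides 20 (in fact the order is 20) ≠ 60, so it is not a primitive root.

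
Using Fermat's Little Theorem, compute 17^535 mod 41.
By Fermat: 17^{40} ≡ 1 (mod 41). 535 ≡ 15 (mod 40). So 17^{535} ≡ 17^{15} ≡ 3 (mod 41)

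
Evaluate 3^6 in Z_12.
6 = 4 + 2 (binary 110). Repeated squaring mod 12: 3^1 ≡ 3; 3^2 ≡ 3² = 9 ≡ 9; 3^4 ≡ 9² = 81 ≡ 9. Multiply: 3^6 = 3^4 × 3^2 ≡ 9 × 9 (mod 12): 9 × 9 = 81 ≡ 9. So 3^6 ≡ 9 (mod 12).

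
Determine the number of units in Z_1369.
1332

Prime factorization: 1369 = 37^2
Using the formula φ(n) = n × Π(1 - 1/p) for each prime factor p:
φ(1369) = 1369 × (1 - 1/37)
φ(1369) = 1332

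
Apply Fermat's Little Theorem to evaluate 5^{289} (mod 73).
5

By Fermat's Little Theorem, a^(p-1) ≡ 1 (mod p) for prime p and gcd(a, p) = 1
Here p = 73, so 5^72 ≡ 1 (mod 73)
We can reduce the exponent: 289 mod 72 = 1
So 5^289 ≡ 5^1 (mod 73)
Computing: 5^1 mod 73 = 5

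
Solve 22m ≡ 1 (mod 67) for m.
22^(-1) ≡ 64 (mod 67). Verification: 22 × 64 = 1408 ≡ 1 (mod 67)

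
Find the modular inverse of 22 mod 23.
22^(-1) ≡ 22 (mod 23). Verification: 22 × 22 = 484 ≡ 1 (mod 23)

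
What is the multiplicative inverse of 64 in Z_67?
22

Using Extended Euclidean Algorithm:
gcd(64, 67) = 1
Bezout coefficients: 64 × 22 + 67 × -21 = 1
So 64 × 22 ≡ 1 (mod 67)
The inverse is 22 mod 67 = 22
Verification: 64 × 22 = 1408 = 21 × 67 + 1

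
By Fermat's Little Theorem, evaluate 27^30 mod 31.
By Fermat's Little Theorem, 27^{30} ≡ 1 (mod 31) since 31 is prime and gcd(27, 31) = 1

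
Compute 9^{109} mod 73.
9

Using successive squaring:
Binary expansion of 109: 1101101
Powers of 9 mod 73 (each is the square of the previous):
  9^1 ≡ 9 (mod 73)
  9^2 ≡ 9² = 81 ≡ 8 (mod 73)
  9^4 ≡ 8² = 64 ≡ 64 (mod 73)
  9^8 ≡ 64² = 4096 ≡ 8 (mod 73)
  9^16 ≡ 8² = 64 ≡ 64 (mod 73)
  9^32 ≡ 64² = 4096 ≡ 8 (mod 73)
  9^64 ≡ 8² = 64 ≡ 64 (mod 73)
109 = 64 + 32 + 8 + 4 + 1, so 9^109 = 9^64 × 9^32 × 9^8 × 9^4 × 9^1 ≡ 64 × 8 × 8 × 64 × 9 (mod 73)
Multiplying step by step:
  64 × 8 = 512 ≡ 1 (mod 73)
  1 × 8 = 8 ≡ 8 (mod 73)
  8 × 64 = 512 ≡ 1 (mod 73)
  1 × 9 = 9 ≡ 9 (mod 73)
Result: 9^109 ≡ 9 (mod 73)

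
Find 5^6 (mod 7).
6 = 4 + 2 (binary 110). Repeated squaring mod 7: 5^1 ≡ 5; 5^2 ≡ 5² = 25 ≡ 4; 5^4 ≡ 4² = 16 ≡ 2. Multiply: 5^6 = 5^4 × 5^2 ≡ 2 × 4 (mod 7): 2 × 4 = 8 ≡ 1. So 5^6 ≡ 1 (mod 7).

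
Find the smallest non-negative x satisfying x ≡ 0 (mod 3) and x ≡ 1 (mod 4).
M = 3 × 4 = 12. M₁ = 4, y₁ ≡ 1 (mod 3). M₂ = 3, y₂ ≡ 3 (mod 4). x = 0×4×1 + 1×3×3 ≡ 9 (mod 12)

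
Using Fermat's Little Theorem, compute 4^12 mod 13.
By Fermat's Little Theorem, 4^{12} ≡ 1 (mod 13) since 13 is prime and gcd(4, 13) = 1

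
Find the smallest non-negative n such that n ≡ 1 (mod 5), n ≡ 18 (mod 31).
111

Using the Chinese Remainder Theorem:
M = product of moduli = 155
For equation 1: M_1 = 31, 31 ≡ 1 (mod 5), inverse of 31 mod 5 is 1 (check: 1 × 1 = 1 ≡ 1 (mod 5))
For equation 2: M_2 = 5, 5 ≡ 5 (mod 31), inverse of 5 mod 31 is 25 (check: 5 × 25 = 125 ≡ 1 (mod 31))
Combine: n ≡ Σ r_i×M_i×(M_i⁻¹ mod m_i) = 1×31×1 + 18×5×25 = 31 + 2250 = 2281
2281 mod 155 = 111
n ≡ 111 (mod 155)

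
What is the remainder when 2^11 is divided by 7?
Using Fermat: 2^{6} ≡ 1 (mod 7). 11 ≡ 5 (mod 6). So 2^{11} ≡ 2^{5} ≡ 4 (mod 7)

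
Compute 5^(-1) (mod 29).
5^(-1) ≡ 6 (mod 29). Verification: 5 × 6 = 30 ≡ 1 (mod 29)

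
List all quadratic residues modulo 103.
QRs mod 103: {1, 2, 4, 7, 8, 9, 13, 14, 15, 16, 17, 18, 19, 23, 25, 26, 28, 29, 30, 32, 33, 34, 36, 38, 41, 46, 49, 50, 52, 55, 56, 58, 59, 60, 61, 63, 64, 66, 68, 72, 76, 79, 81, 82, 83, 91, 92, 93, 97, 98, 100}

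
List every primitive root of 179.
Primitive roots mod 179: {2, 6, 7, 8, 10, 11, 18, 21, 23, 24, 26, 28, 30, 32, 33, 34, 35, 37, 38, 40, 41, 44, 50, 53, 54, 55, 58, 62, 63, 69, 71, 72, 73, 78, 79, 84, 86, 90, 91, 92, 94, 96, 97, 98, 99, 102, 103, 104, 105, 109, 111, 112, 113, 114, 115, 118, 119, 120, 122, 123, 127, 128, 130, 131, 132, 133, 134, 136, 137, 140, 143, 148, 150, 152, 154, 157, 159, 160, 162, 163, 164, 165, 166, 167, 170, 174, 175, 176}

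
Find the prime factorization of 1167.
3 × 389

Divide by primes starting from smallest:
1167 ÷ 3 = 389
389 ÷ 389 = 1

1167 = 3 × 389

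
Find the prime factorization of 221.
13 × 17

Divide by primes starting from smallest:
221 ÷ 13 = 17
17 ÷ 17 = 1

221 = 13 × 17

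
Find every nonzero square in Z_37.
QRs mod 37: {1, 3, 4, 7, 9, 10, 11, 12, 16, 21, 25, 26, 27, 28, 30, 33, 34, 36}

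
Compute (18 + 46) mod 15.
4

(18 + 46) = 64
64 mod 15 = 4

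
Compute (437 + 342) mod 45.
14

(437 + 342) = 779
779 mod 45 = 14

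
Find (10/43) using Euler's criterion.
(10/43) = 10^{21} mod 43 = 1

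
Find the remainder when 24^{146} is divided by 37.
By Fermat: 24^{36} ≡ 1 (mod 37). 146 = 4×36 + 2. So 24^{146} ≡ 24^{2} ≡ 21 (mod 37)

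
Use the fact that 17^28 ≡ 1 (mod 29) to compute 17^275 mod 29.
By Fermat: 17^{28} ≡ 1 (mod 29). 275 ≡ 23 (mod 28). So 17^{275} ≡ 17^{23} ≡ 12 (mod 29)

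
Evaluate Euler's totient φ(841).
812

Prime factorization: 841 = 29^2
Using the formula φ(n) = n × Π(1 - 1/p) for each prime factor p:
φ(841) = 841 × (1 - 1/29)
φ(841) = 812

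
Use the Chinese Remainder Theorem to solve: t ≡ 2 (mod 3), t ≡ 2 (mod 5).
M = 3 × 5 = 15. M₁ = 5, y₁ ≡ 2 (mod 3). M₂ = 3, y₂ ≡ 2 (mod 5). t = 2×5×2 + 2×3×2 ≡ 2 (mod 15)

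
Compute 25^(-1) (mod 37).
25^(-1) ≡ 3 (mod 37). Verification: 25 × 3 = 75 ≡ 1 (mod 37)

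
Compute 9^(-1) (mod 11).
5

Using Extended Euclidean Algorithm:
gcd(9, 11) = 1
Bezout coefficients: 9 × 5 + 11 × -4 = 1
So 9 × 5 ≡ 1 (mod 11)
The inverse is 5 mod 11 = 5
Verification: 9 × 5 = 45 = 4 × 11 + 1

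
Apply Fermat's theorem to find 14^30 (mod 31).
By Fermat's Little Theorem, 14^{30} ≡ 1 (mod 31) since 31 is prime and gcd(14, 31) = 1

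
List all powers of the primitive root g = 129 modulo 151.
g^1, g^2, ..., g^{150} mod 151: {129, 31, 73, 55, 149, 44, 89, 5, 41, 4, 63, 124, 141, 69, 143, 25, 54, 20, 13, 16, 101, 43, 111, 125, 119, 100, 65, 80, 52, 64, 102, 21, 142, 47, 23, 98, 109, 18, 57, 105, 106, 84, 115, 37, 92, 90, 134, 72, 77, 118, 122, 34, 7, 148, 66, 58, 83, 137, 6, 19, 35, 136, 28, 139, 113, 81, 30, 95, 24, 76, 140, 91, 112, 103, 150, 22, 120, 78, 96, 2, 107, 62, 146, 110, 147, 88, 27, 10, 82, 8, 126, 97, 131, 138, 135, 50, 108, 40, 26, 32, 51, 86, 71, 99, 87, 49, 130, 9, 104, 128, 53, 42, 133, 94, 46, 45, 67, 36, 114, 59, 61, 17, 79, 74, 33, 29, 117, 144, 3, 85, 93, 68, 14, 145, 132, 116, 15, 123, 12, 38, 70, 121, 56, 127, 75, 11, 60, 39, 48, 1}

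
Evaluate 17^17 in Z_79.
Using repeated squaring. 17 = 16 + 1 (binary 10001). Repeated squaring mod 79: 17^1 ≡ 17; 17^2 ≡ 17² = 289 ≡ 52; 17^4 ≡ 52² = 2704 ≡ 18; 17^8 ≡ 18² = 324 ≡ 8; 17^16 ≡ 8² = 64 ≡ 64. Multiply: 17^17 = 17^16 × 17^1 ≡ 64 × 17 (mod 79): 64 × 17 = 1088 ≡ 61. So 17^17 ≡ 61 (mod 79).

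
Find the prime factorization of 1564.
2^2 × 17 × 23

Divide by primes starting from smallest:
1564 ÷ 2 = 782
782 ÷ 2 = 391
391 ÷ 17 = 23
23 ÷ 23 = 1

1564 = 2^2 × 17 × 23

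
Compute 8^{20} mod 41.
1

Using successive squaring:
Binary expansion of 20: 10100
Powers of 8 mod 41 (each is the square of the previous):
  8^1 ≡ 8 (mod 41)
  8^2 ≡ 8² = 64 ≡ 23 (mod 41)
  8^4 ≡ 23² = 529 ≡ 37 (mod 41)
  8^8 ≡ 37² = 1369 ≡ 16 (mod 41)
  8^16 ≡ 16² = 256 ≡ 10 (mod 41)
20 = 16 + 4, so 8^20 = 8^16 × 8^4 ≡ 10 × 37 (mod 41)
Multiplying step by step:
  10 × 37 = 370 ≡ 1 (mod 41)
Result: 8^20 ≡ 1 (mod 41)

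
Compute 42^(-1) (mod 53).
42^(-1) ≡ 24 (mod 53). Verification: 42 × 24 = 1008 ≡ 1 (mod 53)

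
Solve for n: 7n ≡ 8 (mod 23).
11

Since gcd(7, 23) = 1 divides 8, a solution exists.
Multiply both sides by the inverse of 7 mod 23:
  7^(-1) mod 23 = 10
  x ≡ 10 × 8 ≡ 80 ≡ 11 (mod 23)
Verification: 7 × 11 = 77 = 3 × 23 + 8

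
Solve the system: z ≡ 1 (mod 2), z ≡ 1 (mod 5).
M = 2 × 5 = 10. M₁ = 5, y₁ ≡ 1 (mod 2). M₂ = 2, y₂ ≡ 3 (mod 5). z = 1×5×1 + 1×2×3 ≡ 1 (mod 10)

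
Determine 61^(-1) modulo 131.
61^(-1) ≡ 58 (mod 131). Verification: 61 × 58 = 3538 ≡ 1 (mod 131)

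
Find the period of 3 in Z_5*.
Powers of 3 mod 5: 3^1≡3, 3^2≡4, 3^3≡2, 3^4≡1. Order = 4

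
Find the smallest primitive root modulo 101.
p - 1 = 100 has prime divisors 2, 5. h is a primitive root mod 101 iff h^(100/q) ≢ 1 (mod 101) for each such q.
h = 2: 2^50 ≡ 100, 2^20 ≡ 95 (mod 101); none is 1, so 2 has order 100 and is a primitive root.
The smallest primitive root mod 101 is g = 2.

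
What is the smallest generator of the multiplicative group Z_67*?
p - 1 = 66 has prime divisors 2, 3, 11. h is a primitive root mod 67 iff h^(66/q) ≢ 1 (mod 67) for each such q.
h = 2: 2^33 ≡ 66, 2^22 ≡ 37, 2^6 ≡ 64 (mod 67); none is 1, so 2 has order 66 and is a primitive root.
The smallest primitive root mod 67 is g = 2.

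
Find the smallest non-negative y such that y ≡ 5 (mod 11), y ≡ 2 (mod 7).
16

Using the Chinese Remainder Theorem:
M = product of moduli = 77
For equation 1: M_1 = 7, 7 ≡ 7 (mod 11), inverse of 7 mod 11 is 8 (check: 7 × 8 = 56 ≡ 1 (mod 11))
For equation 2: M_2 = 11, 11 ≡ 4 (mod 7), inverse of 11 mod 7 is 2 (check: 4 × 2 = 8 ≡ 1 (mod 7))
Combine: y ≡ Σ r_i×M_i×(M_i⁻¹ mod m_i) = 5×7×8 + 2×11×2 = 280 + 44 = 324
324 mod 77 = 16
y ≡ 16 (mod 77)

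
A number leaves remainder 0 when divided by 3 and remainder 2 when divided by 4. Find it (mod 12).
M = 3 × 4 = 12. M₁ = 4, y₁ ≡ 1 (mod 3). M₂ = 3, y₂ ≡ 3 (mod 4). y = 0×4×1 + 2×3×3 ≡ 6 (mod 12)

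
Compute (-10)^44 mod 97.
Using repeated squaring. (-10) ≡ 87 (mod 97). 44 = 32 + 8 + 4 (binary 101100). Repeated squaring mod 97: 87^1 ≡ 87; 87^2 ≡ 87² = 7569 ≡ 3; 87^4 ≡ 3² = 9 ≡ 9; 87^8 ≡ 9² = 81 ≡ 81; 87^16 ≡ 81² = 6561 ≡ 62; 87^32 ≡ 62² = 3844 ≡ 61. Multiply: (-10)^44 ≡ 87^32 × 87^8 × 87^4 ≡ 61 × 81 × 9 (mod 97): 61 × 81 = 4941 ≡ 91; 91 × 9 = 819 ≡ 43. So (-10)^44 ≡ 43 (mod 97).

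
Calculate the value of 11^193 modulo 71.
Using Fermat: 11^{70} ≡ 1 (mod 71). 193 ≡ 53 (mod 70). So 11^{193} ≡ 11^{53} ≡ 42 (mod 71)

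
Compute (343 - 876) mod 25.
17

(343 - 876) = -533
-533 mod 25 = 17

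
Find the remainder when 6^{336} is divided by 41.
By Fermat: 6^{40} ≡ 1 (mod 41). 336 = 8×40 + 16. So 6^{336} ≡ 6^{16} ≡ 18 (mod 41)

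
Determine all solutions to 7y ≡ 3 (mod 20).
9

Since gcd(7, 20) = 1 divides 3, a solution exists.
Multiply both sides by the inverse of 7 mod 20:
  7^(-1) mod 20 = 3
  x ≡ 3 × 3 ≡ 9 ≡ 9 (mod 20)
Verification: 7 × 9 = 63 = 3 × 20 + 3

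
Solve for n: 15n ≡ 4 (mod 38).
18

Since gcd(15, 38) = 1 divides 4, a solution exists.
Multiply both sides by the inverse of 15 mod 38:
  15^(-1) mod 38 = 33
  x ≡ 33 × 4 ≡ 132 ≡ 18 (mod 38)
Verification: 15 × 18 = 270 = 7 × 38 + 4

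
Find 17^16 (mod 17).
Using repeated squaring. 17 ≡ 0 (mod 17). 16 = 16 (binary 10000). Repeated squaring mod 17: 0^1 ≡ 0; 0^2 ≡ 0² = 0 ≡ 0; 0^4 ≡ 0² = 0 ≡ 0; 0^8 ≡ 0² = 0 ≡ 0; 0^16 ≡ 0² = 0 ≡ 0. So 17^16 ≡ 0 (mod 17).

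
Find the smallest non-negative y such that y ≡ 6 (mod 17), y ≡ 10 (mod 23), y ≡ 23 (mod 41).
5599

Using the Chinese Remainder Theorem:
M = product of moduli = 16031
For equation 1: M_1 = 943, 943 ≡ 8 (mod 17), inverse of 943 mod 17 is 15 (check: 8 × 15 = 120 ≡ 1 (mod 17))
For equation 2: M_2 = 697, 697 ≡ 7 (mod 23), inverse of 697 mod 23 is 10 (check: 7 × 10 = 70 ≡ 1 (mod 23))
For equation 3: M_3 = 391, 391 ≡ 22 (mod 41), inverse of 391 mod 41 is 28 (check: 22 × 28 = 616 ≡ 1 (mod 41))
Combine: y ≡ Σ r_i×M_i×(M_i⁻¹ mod m_i) = 6×943×15 + 10×697×10 + 23×391×28 = 84870 + 69700 + 251804 = 406374
406374 mod 16031 = 5599
y ≡ 5599 (mod 16031)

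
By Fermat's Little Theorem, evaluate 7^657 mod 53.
By Fermat: 7^{52} ≡ 1 (mod 53). 657 ≡ 33 (mod 52). So 7^{657} ≡ 7^{33} ≡ 29 (mod 53)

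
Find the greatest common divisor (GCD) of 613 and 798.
1

Using the Euclidean algorithm:
613 = 0 × 798 + 613
798 = 1 × 613 + 185
613 = 3 × 185 + 58
185 = 3 × 58 + 11
58 = 5 × 11 + 3
11 = 3 × 3 + 2
3 = 1 × 2 + 1
2 = 2 × 1 + 0

GCD(613, 798) = 1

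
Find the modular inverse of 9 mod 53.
9^(-1) ≡ 6 (mod 53). Verification: 9 × 6 = 54 ≡ 1 (mod 53)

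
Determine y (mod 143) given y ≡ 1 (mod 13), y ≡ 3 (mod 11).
14

Using the Chinese Remainder Theorem:
M = product of moduli = 143
For equation 1: M_1 = 11, 11 ≡ 11 (mod 13), inverse of 11 mod 13 is 6 (check: 11 × 6 = 66 ≡ 1 (mod 13))
For equation 2: M_2 = 13, 13 ≡ 2 (mod 11), inverse of 13 mod 11 is 6 (check: 2 × 6 = 12 ≡ 1 (mod 11))
Combine: y ≡ Σ r_i×M_i×(M_i⁻¹ mod m_i) = 1×11×6 + 3×13×6 = 66 + 234 = 300
300 mod 143 = 14
y ≡ 14 (mod 143)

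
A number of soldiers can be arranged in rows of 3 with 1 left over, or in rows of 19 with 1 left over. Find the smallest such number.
M = 3 × 19 = 57. M₁ = 19, y₁ ≡ 1 (mod 3). M₂ = 3, y₂ ≡ 13 (mod 19). r = 1×19×1 + 1×3×13 ≡ 1 (mod 57). The smallest positive such number is 1.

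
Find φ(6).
2

Prime factorization: 6 = 2 × 3
Using the formula φ(n) = n × Π(1 - 1/p) for each prime factor p:
φ(6) = 6 × (1 - 1/2) × (1 - 1/3)
φ(6) = 2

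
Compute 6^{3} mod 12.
0

Using successive squaring:
Binary expansion of 3: 11
Powers of 6 mod 12 (each is the square of the previous):
  6^1 ≡ 6 (mod 12)
  6^2 ≡ 6² = 36 ≡ 0 (mod 12)
3 = 2 + 1, so 6^3 = 6^2 × 6^1 ≡ 0 × 6 (mod 12)
Multiplying step by step:
  0 × 6 = 0 ≡ 0 (mod 12)
Result: 6^3 ≡ 0 (mod 12)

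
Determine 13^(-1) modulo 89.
13^(-1) ≡ 48 (mod 89). Verification: 13 × 48 = 624 ≡ 1 (mod 89)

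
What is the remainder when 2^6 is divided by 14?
6 = 4 + 2 (binary 110). Repeated squaring mod 14: 2^1 ≡ 2; 2^2 ≡ 2² = 4 ≡ 4; 2^4 ≡ 4² = 16 ≡ 2. Multiply: 2^6 = 2^4 × 2^2 ≡ 2 × 4 (mod 14): 2 × 4 = 8 ≡ 8. So 2^6 ≡ 8 (mod 14).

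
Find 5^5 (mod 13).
5 = 4 + 1 (binary 101). Repeated squaring mod 13: 5^1 ≡ 5; 5^2 ≡ 5² = 25 ≡ 12; 5^4 ≡ 12² = 144 ≡ 1. Multiply: 5^5 = 5^4 × 5^1 ≡ 1 × 5 (mod 13): 1 × 5 = 5 ≡ 5. So 5^5 ≡ 5 (mod 13).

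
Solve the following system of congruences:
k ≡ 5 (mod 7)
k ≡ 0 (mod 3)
12

Using the Chinese Remainder Theorem:
M = product of moduli = 21
For equation 1: M_1 = 3, 3 ≡ 3 (mod 7), inverse of 3 mod 7 is 5 (check: 3 × 5 = 15 ≡ 1 (mod 7))
For equation 2: M_2 = 7, 7 ≡ 1 (mod 3), inverse of 7 mod 3 is 1 (check: 1 × 1 = 1 ≡ 1 (mod 3))
Combine: k ≡ Σ r_i×M_i×(M_i⁻¹ mod m_i) = 5×3×5 + 0×7×1 = 75 + 0 = 75
75 mod 21 = 12
k ≡ 12 (mod 21)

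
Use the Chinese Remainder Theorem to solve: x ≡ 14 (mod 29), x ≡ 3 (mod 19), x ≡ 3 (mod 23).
8743

Using the Chinese Remainder Theorem:
M = product of moduli = 12673
For equation 1: M_1 = 437, 437 ≡ 2 (mod 29), inverse of 437 mod 29 is 15 (check: 2 × 15 = 30 ≡ 1 (mod 29))
For equation 2: M_2 = 667, 667 ≡ 2 (mod 19), inverse of 667 mod 19 is 10 (check: 2 × 10 = 20 ≡ 1 (mod 19))
For equation 3: M_3 = 551, 551 ≡ 22 (mod 23), inverse of 551 mod 23 is 22 (check: 22 × 22 = 484 ≡ 1 (mod 23))
Combine: x ≡ Σ r_i×M_i×(M_i⁻¹ mod m_i) = 14×437×15 + 3×667×10 + 3×551×22 = 91770 + 20010 + 36366 = 148146
148146 mod 12673 = 8743
x ≡ 8743 (mod 12673)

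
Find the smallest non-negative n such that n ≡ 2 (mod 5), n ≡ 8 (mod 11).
52

Using the Chinese Remainder Theorem:
M = product of moduli = 55
For equation 1: M_1 = 11, 11 ≡ 1 (mod 5), inverse of 11 mod 5 is 1 (check: 1 × 1 = 1 ≡ 1 (mod 5))
For equation 2: M_2 = 5, 5 ≡ 5 (mod 11), inverse of 5 mod 11 is 9 (check: 5 × 9 = 45 ≡ 1 (mod 11))
Combine: n ≡ Σ r_i×M_i×(M_i⁻¹ mod m_i) = 2×11×1 + 8×5×9 = 22 + 360 = 382
382 mod 55 = 52
n ≡ 52 (mod 55)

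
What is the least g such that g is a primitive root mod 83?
p - 1 = 82 has prime divisors 2, 41. h is a primitive root mod 83 iff h^(82/q) ≢ 1 (mod 83) for each such q.
h = 2: 2^41 ≡ 82, 2^2 ≡ 4 (mod 83); none is 1, so 2 has order 82 and is a primitive root.
The smallest primitive root mod 83 is g = 2.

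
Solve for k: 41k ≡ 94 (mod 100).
34

Since gcd(41, 100) = 1 divides 94, a solution exists.
Multiply both sides by the inverse of 41 mod 100:
  41^(-1) mod 100 = 61
  x ≡ 61 × 94 ≡ 5734 ≡ 34 (mod 100)
Verification: 41 × 34 = 1394 = 13 × 100 + 94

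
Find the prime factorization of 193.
193

Divide by primes starting from smallest:
193 ÷ 193 = 1

193 = 193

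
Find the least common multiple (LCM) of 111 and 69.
2553

First find GCD(111, 69) using the Euclidean algorithm:
111 = 1 × 69 + 42
69 = 1 × 42 + 27
42 = 1 × 27 + 15
27 = 1 × 15 + 12
15 = 1 × 12 + 3
12 = 4 × 3 + 0
GCD(111, 69) = 3

LCM formula: LCM(a, b) = (a × b) / GCD(a, b)
LCM(111, 69) = (111 × 69) / 3
LCM(111, 69) = 7659 / 3
LCM(111, 69) = 2553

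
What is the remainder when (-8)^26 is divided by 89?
Using repeated squaring. (-8) ≡ 81 (mod 89). 26 = 16 + 8 + 2 (binary 11010). Repeated squaring mod 89: 81^1 ≡ 81; 81^2 ≡ 81² = 6561 ≡ 64; 81^4 ≡ 64² = 4096 ≡ 2; 81^8 ≡ 2² = 4 ≡ 4; 81^16 ≡ 4² = 16 ≡ 16. Multiply: (-8)^26 ≡ 81^16 × 81^8 × 81^2 ≡ 16 × 4 × 64 (mod 89): 16 × 4 = 64 ≡ 64; 64 × 64 = 4096 ≡ 2. So (-8)^26 ≡ 2 (mod 89).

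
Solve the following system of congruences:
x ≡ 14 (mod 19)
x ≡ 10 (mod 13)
166

Using the Chinese Remainder Theorem:
M = product of moduli = 247
For equation 1: M_1 = 13, 13 ≡ 13 (mod 19), inverse of 13 mod 19 is 3 (check: 13 × 3 = 39 ≡ 1 (mod 19))
For equation 2: M_2 = 19, 19 ≡ 6 (mod 13), inverse of 19 mod 13 is 11 (check: 6 × 11 = 66 ≡ 1 (mod 13))
Combine: x ≡ Σ r_i×M_i×(M_i⁻¹ mod m_i) = 14×13×3 + 10×19×11 = 546 + 2090 = 2636
2636 mod 247 = 166
x ≡ 166 (mod 247)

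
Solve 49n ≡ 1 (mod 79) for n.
50

Using Extended Euclidean Algorithm:
gcd(49, 79) = 1
Bezout coefficients: 49 × -29 + 79 × 18 = 1
So 49 × -29 ≡ 1 (mod 79)
The inverse is -29 mod 79 = 50
Verification: 49 × 50 = 2450 = 31 × 79 + 1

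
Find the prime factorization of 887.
887

Divide by primes starting from smallest:
887 ÷ 887 = 1

887 = 887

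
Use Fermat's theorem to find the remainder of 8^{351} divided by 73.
1

By Fermat's Little Theorem, a^(p-1) ≡ 1 (mod p) for prime p and gcd(a, p) = 1
Here p = 73, so 8^72 ≡ 1 (mod 73)
We can reduce the exponent: 351 mod 72 = 63
So 8^351 ≡ 8^63 (mod 73)
Computing: 8^63 mod 73 = 1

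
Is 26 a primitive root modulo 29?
Yes

To verify, check if 26^(28/q) ≢ 1 (mod 29) for each prime divisor q of 28
Divisors of 28 = 28: [1, 2, 4, 7, 14, 28]
  26^(28/2) = 26^14 ≡ 28 (mod 29)
  26^(28/7) = 26^4 ≡ 23 (mod 29)
Conclusion: 26 is a primitive root modulo 29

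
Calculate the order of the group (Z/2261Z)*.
1728

Prime factorization: 2261 = 7 × 17 × 19
Using the formula φ(n) = n × Π(1 - 1/p) for each prime factor p:
φ(2261) = 2261 × (1 - 1/7) × (1 - 1/17) × (1 - 1/19)
φ(2261) = 1728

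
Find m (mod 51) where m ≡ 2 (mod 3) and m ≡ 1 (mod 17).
M = 3 × 17 = 51. M₁ = 17, y₁ ≡ 2 (mod 3). M₂ = 3, y₂ ≡ 6 (mod 17). m = 2×17×2 + 1×3×6 ≡ 35 (mod 51)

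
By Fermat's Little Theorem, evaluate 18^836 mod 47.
By Fermat: 18^{46} ≡ 1 (mod 47). 836 ≡ 8 (mod 46). So 18^{836} ≡ 18^{8} ≡ 14 (mod 47)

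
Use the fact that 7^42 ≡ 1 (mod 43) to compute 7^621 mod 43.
By Fermat: 7^{42} ≡ 1 (mod 43). 621 ≡ 33 (mod 42). So 7^{621} ≡ 7^{33} ≡ 42 (mod 43)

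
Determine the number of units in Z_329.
276

Prime factorization: 329 = 7 × 47
Using the formula φ(n) = n × Π(1 - 1/p) for each prime factor p:
φ(329) = 329 × (1 - 1/7) × (1 - 1/47)
φ(329) = 276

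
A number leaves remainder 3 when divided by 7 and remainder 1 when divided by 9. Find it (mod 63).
M = 7 × 9 = 63. M₁ = 9, y₁ ≡ 4 (mod 7). M₂ = 7, y₂ ≡ 4 (mod 9). x = 3×9×4 + 1×7×4 ≡ 10 (mod 63)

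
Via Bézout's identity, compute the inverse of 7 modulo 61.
Extended GCD: 7(-26) + 61(3) = 1. So 7^(-1) ≡ 35 ≡ 35 (mod 61). Verify: 7 × 35 = 245 ≡ 1 (mod 61)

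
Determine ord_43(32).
Powers of 32 mod 43: 32^1≡32, 32^2≡35, 32^3≡2, 32^4≡21, 32^5≡27, 32^6≡4, 32^7≡42, 32^8≡11, 32^9≡8, 32^10≡41, 32^11≡22, 32^12≡16, 32^13≡39, 32^14≡1. Order = 14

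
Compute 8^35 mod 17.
Using Fermat: 8^{16} ≡ 1 (mod 17). 35 ≡ 3 (mod 16). So 8^{35} ≡ 8^{3} ≡ 2 (mod 17)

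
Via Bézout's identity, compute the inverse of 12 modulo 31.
Extended GCD: 12(13) + 31(-5) = 1. So 12^(-1) ≡ 13 ≡ 13 (mod 31). Verify: 12 × 13 = 156 ≡ 1 (mod 31)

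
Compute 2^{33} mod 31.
8

Using successive squaring:
Binary expansion of 33: 100001
Powers of 2 mod 31 (each is the square of the previous):
  2^1 ≡ 2 (mod 31)
  2^2 ≡ 2² = 4 ≡ 4 (mod 31)
  2^4 ≡ 4² = 16 ≡ 16 (mod 31)
  2^8 ≡ 16² = 256 ≡ 8 (mod 31)
  2^16 ≡ 8² = 64 ≡ 2 (mod 31)
  2^32 ≡ 2² = 4 ≡ 4 (mod 31)
33 = 32 + 1, so 2^33 = 2^32 × 2^1 ≡ 4 × 2 (mod 31)
Multiplying step by step:
  4 × 2 = 8 ≡ 8 (mod 31)
Result: 2^33 ≡ 8 (mod 31)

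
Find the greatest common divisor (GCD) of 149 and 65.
1

Using the Euclidean algorithm:
149 = 2 × 65 + 19
65 = 3 × 19 + 8
19 = 2 × 8 + 3
8 = 2 × 3 + 2
3 = 1 × 2 + 1
2 = 2 × 1 + 0

GCD(149, 65) = 1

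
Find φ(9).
6

Prime factorization: 9 = 3^2
Using the formula φ(n) = n × Π(1 - 1/p) for each prime factor p:
φ(9) = 9 × (1 - 1/3)
φ(9) = 6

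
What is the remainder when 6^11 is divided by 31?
Using repeated squaring. 11 = 8 + 2 + 1 (binary 1011). Repeated squaring mod 31: 6^1 ≡ 6; 6^2 ≡ 6² = 36 ≡ 5; 6^4 ≡ 5² = 25 ≡ 25; 6^8 ≡ 25² = 625 ≡ 5. Multiply: 6^11 = 6^8 × 6^2 × 6^1 ≡ 5 × 5 × 6 (mod 31): 5 × 5 = 25 ≡ 25; 25 × 6 = 150 ≡ 26. So 6^11 ≡ 26 (mod 31).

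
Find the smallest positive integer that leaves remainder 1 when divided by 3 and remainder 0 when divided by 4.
M = 3 × 4 = 12. M₁ = 4, y₁ ≡ 1 (mod 3). M₂ = 3, y₂ ≡ 3 (mod 4). m = 1×4×1 + 0×3×3 ≡ 4 (mod 12). The smallest positive such number is 4.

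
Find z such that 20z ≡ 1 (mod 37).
20^(-1) ≡ 13 (mod 37). Verification: 20 × 13 = 260 ≡ 1 (mod 37)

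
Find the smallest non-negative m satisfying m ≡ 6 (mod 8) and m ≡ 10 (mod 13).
M = 8 × 13 = 104. M₁ = 13, y₁ ≡ 5 (mod 8). M₂ = 8, y₂ ≡ 5 (mod 13). m = 6×13×5 + 10×8×5 ≡ 62 (mod 104)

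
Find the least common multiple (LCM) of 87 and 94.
8178

First find GCD(87, 94) using the Euclidean algorithm:
87 = 0 × 94 + 87
94 = 1 × 87 + 7
87 = 12 × 7 + 3
7 = 2 × 3 + 1
3 = 3 × 1 + 0
GCD(87, 94) = 1

LCM formula: LCM(a, b) = (a × b) / GCD(a, b)
LCM(87, 94) = (87 × 94) / 1
LCM(87, 94) = 8178 / 1
LCM(87, 94) = 8178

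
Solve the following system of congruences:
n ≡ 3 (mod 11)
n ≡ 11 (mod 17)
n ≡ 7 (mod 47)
2357

Using the Chinese Remainder Theorem:
M = product of moduli = 8789
For equation 1: M_1 = 799, 799 ≡ 7 (mod 11), inverse of 799 mod 11 is 8 (check: 7 × 8 = 56 ≡ 1 (mod 11))
For equation 2: M_2 = 517, 517 ≡ 7 (mod 17), inverse of 517 mod 17 is 5 (check: 7 × 5 = 35 ≡ 1 (mod 17))
For equation 3: M_3 = 187, 187 ≡ 46 (mod 47), inverse of 187 mod 47 is 46 (check: 46 × 46 = 2116 ≡ 1 (mod 47))
Combine: n ≡ Σ r_i×M_i×(M_i⁻¹ mod m_i) = 3×799×8 + 11×517×5 + 7×187×46 = 19176 + 28435 + 60214 = 107825
107825 mod 8789 = 2357
n ≡ 2357 (mod 8789)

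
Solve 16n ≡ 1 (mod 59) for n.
16^(-1) ≡ 48 (mod 59). Verification: 16 × 48 = 768 ≡ 1 (mod 59)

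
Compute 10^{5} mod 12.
4

Using successive squaring:
Binary expansion of 5: 101
Powers of 10 mod 12 (each is the square of the previous):
  10^1 ≡ 10 (mod 12)
  10^2 ≡ 10² = 100 ≡ 4 (mod 12)
  10^4 ≡ 4² = 16 ≡ 4 (mod 12)
5 = 4 + 1, so 10^5 = 10^4 × 10^1 ≡ 4 × 10 (mod 12)
Multiplying step by step:
  4 × 10 = 40 ≡ 4 (mod 12)
Result: 10^5 ≡ 4 (mod 12)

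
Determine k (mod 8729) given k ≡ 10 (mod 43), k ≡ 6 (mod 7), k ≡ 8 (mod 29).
7664

Using the Chinese Remainder Theorem:
M = product of moduli = 8729
For equation 1: M_1 = 203, 203 ≡ 31 (mod 43), inverse of 203 mod 43 is 25 (check: 31 × 25 = 775 ≡ 1 (mod 43))
For equation 2: M_2 = 1247, 1247 ≡ 1 (mod 7), inverse of 1247 mod 7 is 1 (check: 1 × 1 = 1 ≡ 1 (mod 7))
For equation 3: M_3 = 301, 301 ≡ 11 (mod 29), inverse of 301 mod 29 is 8 (check: 11 × 8 = 88 ≡ 1 (mod 29))
Combine: k ≡ Σ r_i×M_i×(M_i⁻¹ mod m_i) = 10×203×25 + 6×1247×1 + 8×301×8 = 50750 + 7482 + 19264 = 77496
77496 mod 8729 = 7664
k ≡ 7664 (mod 8729)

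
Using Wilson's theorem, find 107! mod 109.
(108)! = (107)! × (108) ≡ -1 (mod 109). So (107)! ≡ -1 × (108)^(-1) ≡ (-1)×(-1) = 1 (mod 109)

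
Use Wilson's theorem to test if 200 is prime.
(199)! mod 200 = 0. Since 0 ≢ -1 (mod 200), 200 is not prime.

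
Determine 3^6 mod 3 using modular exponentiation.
3 ≡ 0 (mod 3). 6 = 4 + 2 (binary 110). Repeated squaring mod 3: 0^1 ≡ 0; 0^2 ≡ 0² = 0 ≡ 0; 0^4 ≡ 0² = 0 ≡ 0. Multiply: 3^6 ≡ 0^4 × 0^2 ≡ 0 × 0 (mod 3): 0 × 0 = 0 ≡ 0. So 3^6 ≡ 0 (mod 3).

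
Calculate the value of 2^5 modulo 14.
5 = 4 + 1 (binary 101). Repeated squaring mod 14: 2^1 ≡ 2; 2^2 ≡ 2² = 4 ≡ 4; 2^4 ≡ 4² = 16 ≡ 2. Multiply: 2^5 = 2^4 × 2^1 ≡ 2 × 2 (mod 14): 2 × 2 = 4 ≡ 4. So 2^5 ≡ 4 (mod 14).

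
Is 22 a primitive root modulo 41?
Yes

To verify, check if 22^(40/q) ≢ 1 (mod 41) for each prime divisor q of 40
Divisors of 40 = 40: [1, 2, 4, 5, 8, 10, 20, 40]
  22^(40/2) = 22^20 ≡ 40 (mod 41)
  22^(40/5) = 22^8 ≡ 37 (mod 41)
Conclusion: 22 is a primitive root modulo 41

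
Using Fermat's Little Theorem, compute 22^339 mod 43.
By Fermat: 22^{42} ≡ 1 (mod 43). 339 = 8×42 + 3. So 22^{339} ≡ 22^{3} ≡ 27 (mod 43)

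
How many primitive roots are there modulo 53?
24

The number of primitive roots modulo p is φ(p-1) = φ(52)
φ(52) = 24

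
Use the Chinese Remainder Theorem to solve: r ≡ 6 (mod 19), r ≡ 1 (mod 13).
M = 19 × 13 = 247. M₁ = 13, y₁ ≡ 3 (mod 19). M₂ = 19, y₂ ≡ 11 (mod 13). r = 6×13×3 + 1×19×11 ≡ 196 (mod 247)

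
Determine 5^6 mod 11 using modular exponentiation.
6 = 4 + 2 (binary 110). Repeated squaring mod 11: 5^1 ≡ 5; 5^2 ≡ 5² = 25 ≡ 3; 5^4 ≡ 3² = 9 ≡ 9. Multiply: 5^6 = 5^4 × 5^2 ≡ 9 × 3 (mod 11): 9 × 3 = 27 ≡ 5. So 5^6 ≡ 5 (mod 11).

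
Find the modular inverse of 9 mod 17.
9^(-1) ≡ 2 (mod 17). Verification: 9 × 2 = 18 ≡ 1 (mod 17)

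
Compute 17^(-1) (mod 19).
17^(-1) ≡ 9 (mod 19). Verification: 17 × 9 = 153 ≡ 1 (mod 19)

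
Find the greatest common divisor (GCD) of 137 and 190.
1

Using the Euclidean algorithm:
137 = 0 × 190 + 137
190 = 1 × 137 + 53
137 = 2 × 53 + 31
53 = 1 × 31 + 22
31 = 1 × 22 + 9
22 = 2 × 9 + 4
9 = 2 × 4 + 1
4 = 4 × 1 + 0

GCD(137, 190) = 1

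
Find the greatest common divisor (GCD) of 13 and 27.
1

Using the Euclidean algorithm:
13 = 0 × 27 + 13
27 = 2 × 13 + 1
13 = 13 × 1 + 0

GCD(13, 27) = 1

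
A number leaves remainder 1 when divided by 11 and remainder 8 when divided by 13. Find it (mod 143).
M = 11 × 13 = 143. M₁ = 13, y₁ ≡ 6 (mod 11). M₂ = 11, y₂ ≡ 6 (mod 13). r = 1×13×6 + 8×11×6 ≡ 34 (mod 143)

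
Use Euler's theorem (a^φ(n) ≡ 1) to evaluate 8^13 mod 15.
By Euler: 8^{8} ≡ 1 (mod 15) since gcd(8, 15) = 1. 13 = 1×8 + 5. So 8^{13} ≡ 8^{5} ≡ 8 (mod 15)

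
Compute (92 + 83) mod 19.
4

(92 + 83) = 175
175 mod 19 = 4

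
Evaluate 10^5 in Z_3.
10 ≡ 1 (mod 3). 5 = 4 + 1 (binary 101). Repeated squaring mod 3: 1^1 ≡ 1; 1^2 ≡ 1² = 1 ≡ 1; 1^4 ≡ 1² = 1 ≡ 1. Multiply: 10^5 ≡ 1^4 × 1^1 ≡ 1 × 1 (mod 3): 1 × 1 = 1 ≡ 1. So 10^5 ≡ 1 (mod 3).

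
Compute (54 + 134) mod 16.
12

(54 + 134) = 188
188 mod 16 = 12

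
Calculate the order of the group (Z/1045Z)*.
720

Prime factorization: 1045 = 5 × 11 × 19
Using the formula φ(n) = n × Π(1 - 1/p) for each prime factor p:
φ(1045) = 1045 × (1 - 1/5) × (1 - 1/11) × (1 - 1/19)
φ(1045) = 720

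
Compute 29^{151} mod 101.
72

Using successive squaring:
Binary expansion of 151: 10010111
Powers of 29 mod 101 (each is the square of the previous):
  29^1 ≡ 29 (mod 101)
  29^2 ≡ 29² = 841 ≡ 33 (mod 101)
  29^4 ≡ 33² = 1089 ≡ 79 (mod 101)
  29^8 ≡ 79² = 6241 ≡ 80 (mod 101)
  29^16 ≡ 80² = 6400 ≡ 37 (mod 101)
  29^32 ≡ 37² = 1369 ≡ 56 (mod 101)
  29^64 ≡ 56² = 3136 ≡ 5 (mod 101)
  29^128 ≡ 5² = 25 ≡ 25 (mod 101)
151 = 128 + 16 + 4 + 2 + 1, so 29^151 = 29^128 × 29^16 × 29^4 × 29^2 × 29^1 ≡ 25 × 37 × 79 × 33 × 29 (mod 101)
Multiplying step by step:
  25 × 37 = 925 ≡ 16 (mod 101)
  16 × 79 = 1264 ≡ 52 (mod 101)
  52 × 33 = 1716 ≡ 100 (mod 101)
  100 × 29 = 2900 ≡ 72 (mod 101)
Result: 29^151 ≡ 72 (mod 101)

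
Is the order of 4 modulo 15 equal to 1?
No, the actual order is 2, not 1.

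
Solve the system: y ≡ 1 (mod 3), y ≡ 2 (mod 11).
M = 3 × 11 = 33. M₁ = 11, y₁ ≡ 2 (mod 3). M₂ = 3, y₂ ≡ 4 (mod 11). y = 1×11×2 + 2×3×4 ≡ 13 (mod 33)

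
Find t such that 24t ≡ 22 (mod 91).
54

Since gcd(24, 91) = 1 divides 22, a solution exists.
Multiply both sides by the inverse of 24 mod 91:
  24^(-1) mod 91 = 19
  x ≡ 19 × 22 ≡ 418 ≡ 54 (mod 91)
Verification: 24 × 54 = 1296 = 14 × 91 + 22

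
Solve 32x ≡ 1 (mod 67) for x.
44

Using Extended Euclidean Algorithm:
gcd(32, 67) = 1
Bezout coefficients: 32 × -23 + 67 × 11 = 1
So 32 × -23 ≡ 1 (mod 67)
The inverse is -23 mod 67 = 44
Verification: 32 × 44 = 1408 = 21 × 67 + 1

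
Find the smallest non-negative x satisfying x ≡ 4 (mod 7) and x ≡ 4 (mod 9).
M = 7 × 9 = 63. M₁ = 9, y₁ ≡ 4 (mod 7). M₂ = 7, y₂ ≡ 4 (mod 9). x = 4×9×4 + 4×7×4 ≡ 4 (mod 63)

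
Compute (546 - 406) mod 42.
14

(546 - 406) = 140
140 mod 42 = 14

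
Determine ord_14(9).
Powers of 9 mod 14: 9^1≡9, 9^2≡11, 9^3≡1. Order = 3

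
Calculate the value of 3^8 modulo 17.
8 = 8 (binary 1000). Repeated squaring mod 17: 3^1 ≡ 3; 3^2 ≡ 3² = 9 ≡ 9; 3^4 ≡ 9² = 81 ≡ 13; 3^8 ≡ 13² = 169 ≡ 16. So 3^8 ≡ 16 (mod 17).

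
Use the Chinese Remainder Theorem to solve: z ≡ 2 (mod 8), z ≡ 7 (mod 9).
M = 8 × 9 = 72. M₁ = 9, y₁ ≡ 1 (mod 8). M₂ = 8, y₂ ≡ 8 (mod 9). z = 2×9×1 + 7×8×8 ≡ 34 (mod 72)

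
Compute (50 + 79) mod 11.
8

(50 + 79) = 129
129 mod 11 = 8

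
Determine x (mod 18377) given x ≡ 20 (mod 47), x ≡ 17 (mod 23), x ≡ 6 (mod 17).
11770

Using the Chinese Remainder Theorem:
M = product of moduli = 18377
For equation 1: M_1 = 391, 391 ≡ 15 (mod 47), inverse of 391 mod 47 is 22 (check: 15 × 22 = 330 ≡ 1 (mod 47))
For equation 2: M_2 = 799, 799 ≡ 17 (mod 23), inverse of 799 mod 23 is 19 (check: 17 × 19 = 323 ≡ 1 (mod 23))
For equation 3: M_3 = 1081, 1081 ≡ 10 (mod 17), inverse of 1081 mod 17 is 12 (check: 10 × 12 = 120 ≡ 1 (mod 17))
Combine: x ≡ Σ r_i×M_i×(M_i⁻¹ mod m_i) = 20×391×22 + 17×799×19 + 6×1081×12 = 172040 + 258077 + 77832 = 507949
507949 mod 18377 = 11770
x ≡ 11770 (mod 18377)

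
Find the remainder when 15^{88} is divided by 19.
By Fermat: 15^{18} ≡ 1 (mod 19). 88 = 4×18 + 16. So 15^{88} ≡ 15^{16} ≡ 6 (mod 19)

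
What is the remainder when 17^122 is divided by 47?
Using Fermat: 17^{46} ≡ 1 (mod 47). 122 ≡ 30 (mod 46). So 17^{122} ≡ 17^{30} ≡ 3 (mod 47)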